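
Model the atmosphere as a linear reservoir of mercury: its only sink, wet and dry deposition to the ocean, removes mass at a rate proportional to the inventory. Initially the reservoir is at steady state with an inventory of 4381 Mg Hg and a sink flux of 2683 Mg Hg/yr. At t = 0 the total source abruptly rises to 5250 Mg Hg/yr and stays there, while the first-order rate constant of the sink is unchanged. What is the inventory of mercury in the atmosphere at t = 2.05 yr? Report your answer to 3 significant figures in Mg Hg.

7380 Mg Hg

The sink rate constant is k = F₀/M₀ = 2683/4381 = 0.6124 yr⁻¹.
Solving dM/dt = F₁ − kM with M(0) = M₀ gives M(t) = F₁/k + (M₀ − F₁/k)·e^(−kt).
F₁/k = 5250/0.6124 = 8572.6 Mg Hg; kt = 0.6124 × 2.05 = 1.255, e^(−kt) = 0.2849.
M(2.05) = 8572.6 + (4381 − 8572.6) × 0.2849 = 8572.6 − 1194 = 7378.2 Mg Hg.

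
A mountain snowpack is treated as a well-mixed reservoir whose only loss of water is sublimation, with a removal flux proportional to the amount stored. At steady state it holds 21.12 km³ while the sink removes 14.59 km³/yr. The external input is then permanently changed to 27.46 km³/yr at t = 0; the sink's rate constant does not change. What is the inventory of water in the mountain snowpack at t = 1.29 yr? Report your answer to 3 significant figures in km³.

τ = M₀/F₀ = 21.12/14.59 = 1.448 yr; rate constant k = 1/τ.
New steady state M_∞ = F₁/k = F₁·τ = 27.46 × 1.448 = 39.750 km³.
M(t) = M_∞ + (M₀ − M_∞)·e^(−t/τ); t/τ = 1.29/1.448 = 0.8912, so e^(−t/τ) = 0.4102.
M(t) = 39.750 − 18.63 × 0.4102 = 32.108 km³.

32.1 km³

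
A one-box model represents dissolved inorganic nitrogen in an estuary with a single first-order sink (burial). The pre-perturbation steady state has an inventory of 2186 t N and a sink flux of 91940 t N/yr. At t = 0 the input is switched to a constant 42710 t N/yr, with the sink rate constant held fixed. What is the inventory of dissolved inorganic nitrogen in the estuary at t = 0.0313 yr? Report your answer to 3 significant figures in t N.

τ = M₀/F₀ = 2186/91940 = 0.02378 yr; rate constant k = 1/τ.
New steady state M_∞ = F₁/k = F₁·τ = 42710 × 0.02378 = 1015.5 t N.
M(t) = M_∞ + (M₀ − M_∞)·e^(−t/τ); t/τ = 0.0313/0.02378 = 1.316, so e^(−t/τ) = 0.2681.
M(t) = 1015.5 + 1171 × 0.2681 = 1329.3 t N.

1330 t N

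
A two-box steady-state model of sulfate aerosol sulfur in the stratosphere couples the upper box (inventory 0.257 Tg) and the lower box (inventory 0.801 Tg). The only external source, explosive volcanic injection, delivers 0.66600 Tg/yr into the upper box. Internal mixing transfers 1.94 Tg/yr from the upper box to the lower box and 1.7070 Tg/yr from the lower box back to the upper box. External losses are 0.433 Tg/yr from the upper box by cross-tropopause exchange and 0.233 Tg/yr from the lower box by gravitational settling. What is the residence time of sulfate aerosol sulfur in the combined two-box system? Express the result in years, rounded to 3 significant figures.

Residence time in the combined system uses the total inventory and the total *external* removal — internal exchanges between the two boxes cancel.
M_total = 0.257 + 0.801 = 1.0580 Tg.
ΣF_external_out = 0.433 + 0.233 = 0.66600 Tg/yr.
τ = M_total / ΣF_ext = 1.0580 / 0.66600 = 1.589 yr.

1.59 yr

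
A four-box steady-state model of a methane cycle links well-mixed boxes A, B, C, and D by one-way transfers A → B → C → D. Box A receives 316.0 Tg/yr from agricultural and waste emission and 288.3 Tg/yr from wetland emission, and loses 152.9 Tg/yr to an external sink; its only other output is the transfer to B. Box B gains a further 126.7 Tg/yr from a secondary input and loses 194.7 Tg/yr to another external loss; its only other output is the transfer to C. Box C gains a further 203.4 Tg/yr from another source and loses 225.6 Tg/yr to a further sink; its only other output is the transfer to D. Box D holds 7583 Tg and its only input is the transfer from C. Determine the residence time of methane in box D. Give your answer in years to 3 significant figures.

21.0 yr

Box A: F(A→B) = (316.0 + 288.3) − 152.9 = 451.40 Tg/yr.
Box B: F(B→C) = (451.40 + 126.7) − 194.7 = 383.40 Tg/yr.
Box C: F(C→D) = (383.40 + 203.4) − 225.6 = 361.20 Tg/yr.
Box D throughput = its input = 361.20 Tg/yr; τ = 7583 / 361.20 = 20.99 yr.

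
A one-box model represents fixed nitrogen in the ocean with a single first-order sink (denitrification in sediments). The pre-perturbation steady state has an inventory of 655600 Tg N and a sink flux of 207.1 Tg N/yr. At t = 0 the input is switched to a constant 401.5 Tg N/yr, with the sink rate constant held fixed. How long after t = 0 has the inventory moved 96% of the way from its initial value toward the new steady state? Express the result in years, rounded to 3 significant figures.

τ = M₀/F₀ = 655600/207.1 = 3166 yr.
The remaining gap fraction is e^(−t/τ); 96% covered ⇒ e^(−t/τ) = 0.0400.
t = −τ ln(0.0400) = 3166 × 3.219 = 10190 yr.

10200 yr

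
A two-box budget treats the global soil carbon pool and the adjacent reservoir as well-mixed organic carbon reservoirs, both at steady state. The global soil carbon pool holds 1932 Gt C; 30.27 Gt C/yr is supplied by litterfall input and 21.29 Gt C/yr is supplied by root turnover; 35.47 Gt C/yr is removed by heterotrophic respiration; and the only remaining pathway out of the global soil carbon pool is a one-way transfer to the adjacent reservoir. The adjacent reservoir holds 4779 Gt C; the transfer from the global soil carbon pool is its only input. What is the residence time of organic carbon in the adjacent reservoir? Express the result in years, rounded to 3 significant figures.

Balance the global soil carbon pool: ΣF_in = 30.27 + 21.29 = 51.560 Gt C/yr.
Transfer to the adjacent reservoir = ΣF_in − (35.47) = 16.090 Gt C/yr.
At steady state the output of the adjacent reservoir equals its input, 16.090 Gt C/yr.
τ = M / F = 4779 / 16.090 = 297.0 yr.

297 yr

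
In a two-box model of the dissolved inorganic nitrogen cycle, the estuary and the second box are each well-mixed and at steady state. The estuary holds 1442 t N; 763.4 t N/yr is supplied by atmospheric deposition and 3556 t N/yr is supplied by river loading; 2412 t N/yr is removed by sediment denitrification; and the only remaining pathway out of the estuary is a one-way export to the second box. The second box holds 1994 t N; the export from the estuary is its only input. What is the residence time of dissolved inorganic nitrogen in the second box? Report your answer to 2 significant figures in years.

1.0 yr

Balance the estuary: ΣF_in = 763.4 + 3556 = 4319.4 t N/yr.
Export to the second box = ΣF_in − (2412) = 1907.4 t N/yr.
At steady state the output of the second box equals its input, 1907.4 t N/yr.
τ = M / F = 1994 / 1907.4 = 1.045 yr.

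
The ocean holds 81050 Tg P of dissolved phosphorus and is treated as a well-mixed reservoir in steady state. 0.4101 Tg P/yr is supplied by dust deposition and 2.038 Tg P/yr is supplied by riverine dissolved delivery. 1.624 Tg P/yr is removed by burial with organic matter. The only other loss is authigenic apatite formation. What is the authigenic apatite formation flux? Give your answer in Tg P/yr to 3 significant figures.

0.824 Tg P/yr

At steady state ΣF_in = ΣF_out.
ΣF_in = 0.4101 + 2.038 = 2.4481 Tg P/yr.
Authigenic apatite formation flux = ΣF_in − (1.624) = 2.4481 − 1.624 = 0.8241 Tg P/yr.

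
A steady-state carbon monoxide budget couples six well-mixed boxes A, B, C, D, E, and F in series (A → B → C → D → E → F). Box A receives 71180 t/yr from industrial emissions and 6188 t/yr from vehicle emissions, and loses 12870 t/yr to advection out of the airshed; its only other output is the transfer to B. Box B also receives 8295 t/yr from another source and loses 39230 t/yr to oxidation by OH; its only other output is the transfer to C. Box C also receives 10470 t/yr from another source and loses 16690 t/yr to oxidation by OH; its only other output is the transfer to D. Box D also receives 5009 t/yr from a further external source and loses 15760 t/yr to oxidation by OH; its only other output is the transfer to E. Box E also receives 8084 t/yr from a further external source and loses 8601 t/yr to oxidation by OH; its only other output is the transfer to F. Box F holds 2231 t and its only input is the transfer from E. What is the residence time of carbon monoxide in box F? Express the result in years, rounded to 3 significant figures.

Box A: F(A→B) = (71180 + 6188) − 12870 = 64498 t/yr.
Box B: F(B→C) = (64498 + 8295) − 39230 = 33563 t/yr.
Box C: F(C→D) = (33563 + 10470) − 16690 = 27343 t/yr.
Box D: F(D→E) = (27343 + 5009) − 15760 = 16592 t/yr.
Box E: F(E→F) = (16592 + 8084) − 8601 = 16075 t/yr.
Box F throughput = its input = 16075 t/yr; τ = 2231 / 16075 = 0.1388 yr.

0.139 yr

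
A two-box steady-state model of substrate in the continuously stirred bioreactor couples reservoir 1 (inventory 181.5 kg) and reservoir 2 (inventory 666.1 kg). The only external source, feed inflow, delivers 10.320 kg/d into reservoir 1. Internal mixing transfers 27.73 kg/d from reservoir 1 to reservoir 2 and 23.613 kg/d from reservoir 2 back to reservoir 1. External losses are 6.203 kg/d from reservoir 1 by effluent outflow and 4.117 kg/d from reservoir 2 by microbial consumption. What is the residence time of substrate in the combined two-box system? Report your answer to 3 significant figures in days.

82.1 d

Treat the two boxes together as one reservoir: the mixing fluxes between them are internal recycling, so τ = ΣM / Σ(external losses).
M_total = 181.5 + 666.1 = 847.60 kg.
ΣF_external_out = 6.203 + 4.117 = 10.320 kg/d.
τ = M_total / ΣF_ext = 847.60 / 10.320 = 82.13 d.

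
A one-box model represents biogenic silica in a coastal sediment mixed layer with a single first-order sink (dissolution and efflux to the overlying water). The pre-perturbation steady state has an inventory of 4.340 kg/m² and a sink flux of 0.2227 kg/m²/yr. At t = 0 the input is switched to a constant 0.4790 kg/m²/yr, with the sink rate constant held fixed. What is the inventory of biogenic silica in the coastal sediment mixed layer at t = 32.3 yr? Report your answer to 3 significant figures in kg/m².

8.38 kg/m²

Residence time τ = M₀/F₀ = 19.49 yr. The eventual steady state is M_∞ = M₀·(F₁/F₀) = 4.340 × 0.4790/0.2227 = 9.3348 kg/m².
The anomaly ΔM(t) = M(t) − M_∞ decays as ΔM₀·e^(−t/τ) with ΔM₀ = 4.340 − 9.3348 = −4.995 kg/m².
At t = 32.3 yr, e^(−t/τ) = e^(−1.657) = 0.1906, so ΔM = −0.9522 kg/m² and M = 9.3348 − 0.9522 = 8.3826 kg/m².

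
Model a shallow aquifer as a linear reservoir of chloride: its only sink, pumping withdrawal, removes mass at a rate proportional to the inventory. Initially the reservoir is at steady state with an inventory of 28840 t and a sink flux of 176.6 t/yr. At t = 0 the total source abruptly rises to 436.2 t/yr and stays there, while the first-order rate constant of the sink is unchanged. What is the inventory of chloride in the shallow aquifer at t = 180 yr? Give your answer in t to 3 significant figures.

57200 t

τ = M₀/F₀ = 28840/176.6 = 163.3 yr; rate constant k = 1/τ.
New steady state M_∞ = F₁/k = F₁·τ = 436.2 × 163.3 = 71234 t.
M(t) = M_∞ + (M₀ − M_∞)·e^(−t/τ); t/τ = 180/163.3 = 1.102, so e^(−t/τ) = 0.3321.
M(t) = 71234 − 42390 × 0.3321 = 57154 t.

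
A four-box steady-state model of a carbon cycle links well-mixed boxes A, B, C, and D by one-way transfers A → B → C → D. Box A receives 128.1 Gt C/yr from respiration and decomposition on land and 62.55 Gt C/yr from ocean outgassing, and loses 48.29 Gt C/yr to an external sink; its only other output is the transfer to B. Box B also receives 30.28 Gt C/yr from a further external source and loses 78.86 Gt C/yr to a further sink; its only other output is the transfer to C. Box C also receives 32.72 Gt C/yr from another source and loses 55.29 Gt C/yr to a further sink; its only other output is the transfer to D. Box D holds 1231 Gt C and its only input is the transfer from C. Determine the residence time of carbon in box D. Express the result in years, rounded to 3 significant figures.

Box A: F(A→B) = (128.1 + 62.55) − 48.29 = 142.36 Gt C/yr.
Box B: F(B→C) = (142.36 + 30.28) − 78.86 = 93.780 Gt C/yr.
Box C: F(C→D) = (93.780 + 32.72) − 55.29 = 71.210 Gt C/yr.
Box D throughput = its input = 71.210 Gt C/yr; τ = 1231 / 71.210 = 17.29 yr.

17.3 yr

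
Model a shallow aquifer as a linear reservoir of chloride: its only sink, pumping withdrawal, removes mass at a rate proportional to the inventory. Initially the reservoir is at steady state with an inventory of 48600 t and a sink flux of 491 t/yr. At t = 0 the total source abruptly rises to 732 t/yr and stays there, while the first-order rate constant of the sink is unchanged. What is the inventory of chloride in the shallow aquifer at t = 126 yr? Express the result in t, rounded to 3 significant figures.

The sink rate constant is k = F₀/M₀ = 491/48600 = 0.01010 yr⁻¹.
Solving dM/dt = F₁ − kM with M(0) = M₀ gives M(t) = F₁/k + (M₀ − F₁/k)·e^(−kt).
F₁/k = 732/0.01010 = 72455 t; kt = 0.01010 × 126 = 1.273, e^(−kt) = 0.2800.
M(126) = 72455 + (48600 − 72455) × 0.2800 = 72455 − 6679 = 65775 t.

65800 t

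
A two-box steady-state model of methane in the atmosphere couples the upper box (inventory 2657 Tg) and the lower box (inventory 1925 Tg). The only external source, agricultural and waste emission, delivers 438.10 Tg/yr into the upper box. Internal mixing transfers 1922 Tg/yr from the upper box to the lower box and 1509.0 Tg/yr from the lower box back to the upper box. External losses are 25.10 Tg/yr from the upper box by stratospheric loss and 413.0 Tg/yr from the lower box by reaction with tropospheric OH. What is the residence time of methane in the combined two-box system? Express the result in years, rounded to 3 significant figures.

10.5 yr

Residence time in the combined system uses the total inventory and the total *external* removal — internal exchanges between the two boxes cancel.
M_total = 2657 + 1925 = 4582.0 Tg.
ΣF_external_out = 25.10 + 413.0 = 438.10 Tg/yr.
τ = M_total / ΣF_ext = 4582.0 / 438.10 = 10.46 yr.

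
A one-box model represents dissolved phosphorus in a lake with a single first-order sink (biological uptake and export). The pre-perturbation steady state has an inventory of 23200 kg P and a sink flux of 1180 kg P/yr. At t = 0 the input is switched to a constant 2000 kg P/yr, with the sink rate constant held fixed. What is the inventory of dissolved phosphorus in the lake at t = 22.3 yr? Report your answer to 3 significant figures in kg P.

34100 kg P

Residence time τ = M₀/F₀ = 19.66 yr. The eventual steady state is M_∞ = M₀·(F₁/F₀) = 23200 × 2000/1180 = 39322 kg P.
The anomaly ΔM(t) = M(t) − M_∞ decays as ΔM₀·e^(−t/τ) with ΔM₀ = 23200 − 39322 = −16120 kg P.
At t = 22.3 yr, e^(−t/τ) = e^(−1.134) = 0.3217, so ΔM = −5186 kg P and M = 39322 − 5186 = 34136 kg P.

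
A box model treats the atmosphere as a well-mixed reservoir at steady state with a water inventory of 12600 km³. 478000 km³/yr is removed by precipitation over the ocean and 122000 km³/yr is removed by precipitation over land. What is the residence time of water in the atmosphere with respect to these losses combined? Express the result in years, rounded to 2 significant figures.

0.021 yr

Total removal = 478000 + 122000 = 600000 km³/yr.
τ = M / ΣF_out = 12600 / 600000 = 0.02100 yr.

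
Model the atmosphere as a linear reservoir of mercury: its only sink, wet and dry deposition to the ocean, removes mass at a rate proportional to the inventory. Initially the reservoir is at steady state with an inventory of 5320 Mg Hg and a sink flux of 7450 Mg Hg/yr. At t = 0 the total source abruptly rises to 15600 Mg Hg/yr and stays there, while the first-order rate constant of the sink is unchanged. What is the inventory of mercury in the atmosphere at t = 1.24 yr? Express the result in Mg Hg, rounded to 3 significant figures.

10100 Mg Hg

Residence time τ = M₀/F₀ = 0.7141 yr. The eventual steady state is M_∞ = M₀·(F₁/F₀) = 5320 × 15600/7450 = 11140 Mg Hg.
The anomaly ΔM(t) = M(t) − M_∞ decays as ΔM₀·e^(−t/τ) with ΔM₀ = 5320 − 11140 = −5820 Mg Hg.
At t = 1.24 yr, e^(−t/τ) = e^(−1.736) = 0.1761, so ΔM = −1025 Mg Hg and M = 11140 − 1025 = 10115 Mg Hg.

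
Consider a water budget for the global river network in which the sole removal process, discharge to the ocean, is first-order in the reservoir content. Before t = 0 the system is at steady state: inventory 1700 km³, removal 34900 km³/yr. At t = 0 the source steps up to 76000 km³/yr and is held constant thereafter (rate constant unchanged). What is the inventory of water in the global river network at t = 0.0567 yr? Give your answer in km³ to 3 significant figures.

Residence time τ = M₀/F₀ = 0.04871 yr. The eventual steady state is M_∞ = M₀·(F₁/F₀) = 1700 × 76000/34900 = 3702.0 km³.
The anomaly ΔM(t) = M(t) − M_∞ decays as ΔM₀·e^(−t/τ) with ΔM₀ = 1700 − 3702.0 = −2002 km³.
At t = 0.0567 yr, e^(−t/τ) = e^(−1.164) = 0.3122, so ΔM = −625.1 km³ and M = 3702.0 − 625.1 = 3076.9 km³.

3080 km³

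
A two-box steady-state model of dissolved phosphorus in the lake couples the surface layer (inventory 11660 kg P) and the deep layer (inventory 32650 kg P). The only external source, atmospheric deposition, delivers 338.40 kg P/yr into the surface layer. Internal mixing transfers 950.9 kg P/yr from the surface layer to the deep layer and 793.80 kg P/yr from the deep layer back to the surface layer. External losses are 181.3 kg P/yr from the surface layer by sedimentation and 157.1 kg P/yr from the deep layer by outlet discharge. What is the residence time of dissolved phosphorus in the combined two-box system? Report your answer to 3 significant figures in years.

Treat the two boxes together as one reservoir: the mixing fluxes between them are internal recycling, so τ = ΣM / Σ(external losses).
M_total = 11660 + 32650 = 44310 kg P.
ΣF_external_out = 181.3 + 157.1 = 338.40 kg P/yr.
τ = M_total / ΣF_ext = 44310 / 338.40 = 130.9 yr.

131 yr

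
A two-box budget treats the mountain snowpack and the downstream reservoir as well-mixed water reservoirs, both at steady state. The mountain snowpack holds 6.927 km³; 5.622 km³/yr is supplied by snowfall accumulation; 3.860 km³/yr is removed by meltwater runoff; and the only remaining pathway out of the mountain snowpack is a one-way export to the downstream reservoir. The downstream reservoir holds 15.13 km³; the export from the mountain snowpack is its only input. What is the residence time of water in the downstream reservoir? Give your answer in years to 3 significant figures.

Balance the mountain snowpack: ΣF_in = 5.6220 km³/yr.
Export to the downstream reservoir = ΣF_in − (3.860) = 1.7620 km³/yr.
At steady state the output of the downstream reservoir equals its input, 1.7620 km³/yr.
τ = M / F = 15.13 / 1.7620 = 8.587 yr.

8.59 yr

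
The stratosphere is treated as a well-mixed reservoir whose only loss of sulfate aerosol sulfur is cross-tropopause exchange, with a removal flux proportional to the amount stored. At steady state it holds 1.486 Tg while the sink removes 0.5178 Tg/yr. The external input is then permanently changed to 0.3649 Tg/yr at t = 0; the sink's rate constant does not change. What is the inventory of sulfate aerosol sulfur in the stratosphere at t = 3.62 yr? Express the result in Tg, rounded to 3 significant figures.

1.17 Tg

Residence time τ = M₀/F₀ = 2.870 yr. The eventual steady state is M_∞ = M₀·(F₁/F₀) = 1.486 × 0.3649/0.5178 = 1.0472 Tg.
The anomaly ΔM(t) = M(t) − M_∞ decays as ΔM₀·e^(−t/τ) with ΔM₀ = 1.486 − 1.0472 = 0.4388 Tg.
At t = 3.62 yr, e^(−t/τ) = e^(−1.261) = 0.2833, so ΔM = 0.1243 Tg and M = 1.0472 + 0.1243 = 1.1715 Tg.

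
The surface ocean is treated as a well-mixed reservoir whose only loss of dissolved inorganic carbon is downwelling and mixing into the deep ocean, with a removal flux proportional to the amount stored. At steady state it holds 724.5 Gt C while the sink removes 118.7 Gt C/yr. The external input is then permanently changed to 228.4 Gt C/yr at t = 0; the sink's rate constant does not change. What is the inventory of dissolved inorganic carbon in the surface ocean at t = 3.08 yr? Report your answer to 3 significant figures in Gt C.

990 Gt C

The sink rate constant is k = F₀/M₀ = 118.7/724.5 = 0.1638 yr⁻¹.
Solving dM/dt = F₁ − kM with M(0) = M₀ gives M(t) = F₁/k + (M₀ − F₁/k)·e^(−kt).
F₁/k = 228.4/0.1638 = 1394.1 Gt C; kt = 0.1638 × 3.08 = 0.5046, e^(−kt) = 0.6037.
M(3.08) = 1394.1 + (724.5 − 1394.1) × 0.6037 = 1394.1 − 404.2 = 989.83 Gt C.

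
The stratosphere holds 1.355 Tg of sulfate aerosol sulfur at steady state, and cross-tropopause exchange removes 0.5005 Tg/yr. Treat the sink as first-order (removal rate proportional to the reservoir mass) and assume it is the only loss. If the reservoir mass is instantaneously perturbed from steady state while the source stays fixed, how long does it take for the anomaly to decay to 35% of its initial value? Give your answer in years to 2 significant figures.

For a linear reservoir the anomaly decays as exp(−t/τ) with τ = M/F = 1.355/0.5005 = 2.707 yr.
exp(−t/τ) = 0.35 ⇒ t = −τ ln(0.35) = 2.707 × 1.050 = 2.842 yr.

2.8 yr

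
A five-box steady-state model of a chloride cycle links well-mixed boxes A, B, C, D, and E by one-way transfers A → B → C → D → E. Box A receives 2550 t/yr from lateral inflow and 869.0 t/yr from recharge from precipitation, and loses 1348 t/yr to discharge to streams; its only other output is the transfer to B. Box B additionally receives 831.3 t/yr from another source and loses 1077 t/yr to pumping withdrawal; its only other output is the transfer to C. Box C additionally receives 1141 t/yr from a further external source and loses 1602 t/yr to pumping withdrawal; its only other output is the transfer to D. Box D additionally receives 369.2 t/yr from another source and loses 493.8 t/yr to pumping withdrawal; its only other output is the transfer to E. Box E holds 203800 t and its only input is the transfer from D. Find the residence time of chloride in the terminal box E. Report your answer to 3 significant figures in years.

Box A: F(A→B) = (2550 + 869.0) − 1348 = 2071.0 t/yr.
Box B: F(B→C) = (2071.0 + 831.3) − 1077 = 1825.3 t/yr.
Box C: F(C→D) = (1825.3 + 1141) − 1602 = 1364.3 t/yr.
Box D: F(D→E) = (1364.3 + 369.2) − 493.8 = 1239.7 t/yr.
Box E throughput = its input = 1239.7 t/yr; τ = 203800 / 1239.7 = 164.4 yr.

164 yr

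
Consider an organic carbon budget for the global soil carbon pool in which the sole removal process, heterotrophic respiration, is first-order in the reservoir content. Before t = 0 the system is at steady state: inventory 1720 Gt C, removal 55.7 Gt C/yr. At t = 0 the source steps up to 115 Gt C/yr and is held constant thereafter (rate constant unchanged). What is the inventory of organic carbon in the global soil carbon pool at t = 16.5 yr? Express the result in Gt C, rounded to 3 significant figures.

τ = M₀/F₀ = 1720/55.7 = 30.88 yr; rate constant k = 1/τ.
New steady state M_∞ = F₁/k = F₁·τ = 115 × 30.88 = 3551.2 Gt C.
M(t) = M_∞ + (M₀ − M_∞)·e^(−t/τ); t/τ = 16.5/30.88 = 0.5343, so e^(−t/τ) = 0.5861.
M(t) = 3551.2 − 1831 × 0.5861 = 2478.0 Gt C.

2480 Gt C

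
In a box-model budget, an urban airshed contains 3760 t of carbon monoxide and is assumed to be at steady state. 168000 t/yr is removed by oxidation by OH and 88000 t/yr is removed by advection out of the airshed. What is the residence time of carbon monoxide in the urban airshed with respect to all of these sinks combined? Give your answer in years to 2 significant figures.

Total removal flux = 168000 + 88000 = 256000 t/yr.
τ = M / ΣF_out = 3760 / 256000 = 0.01469 yr.

0.015 yr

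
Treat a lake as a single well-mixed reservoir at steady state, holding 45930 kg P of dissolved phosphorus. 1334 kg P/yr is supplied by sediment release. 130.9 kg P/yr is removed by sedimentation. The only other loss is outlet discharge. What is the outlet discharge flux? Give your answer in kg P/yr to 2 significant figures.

1200 kg P/yr

At steady state ΣF_in = ΣF_out.
ΣF_in = 1334.0 kg P/yr.
Outlet discharge flux = ΣF_in − (130.9) = 1334.0 − 130.9 = 1203 kg P/yr.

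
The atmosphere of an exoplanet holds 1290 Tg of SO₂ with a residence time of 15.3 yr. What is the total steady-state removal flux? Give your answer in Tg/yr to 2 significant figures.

84 Tg/yr

F = M / τ = 1290 / 15.3 = 84.31 Tg/yr.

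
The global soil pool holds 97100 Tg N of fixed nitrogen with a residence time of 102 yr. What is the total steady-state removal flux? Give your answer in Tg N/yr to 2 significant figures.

950 Tg N/yr

F = M / τ = 97100 / 102 = 952.0 Tg N/yr.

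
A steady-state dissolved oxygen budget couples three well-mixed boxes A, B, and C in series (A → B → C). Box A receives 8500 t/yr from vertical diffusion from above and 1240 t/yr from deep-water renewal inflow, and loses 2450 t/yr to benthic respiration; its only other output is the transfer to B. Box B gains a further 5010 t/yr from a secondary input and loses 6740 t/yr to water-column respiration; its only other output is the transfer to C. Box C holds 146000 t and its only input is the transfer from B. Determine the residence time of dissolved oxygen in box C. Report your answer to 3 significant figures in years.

Box A: F(A→B) = (8500 + 1240) − 2450 = 7290.0 t/yr.
Box B: F(B→C) = (7290.0 + 5010) − 6740 = 5560.0 t/yr.
Box C throughput = its input = 5560.0 t/yr; τ = 146000 / 5560.0 = 26.26 yr.

26.3 yr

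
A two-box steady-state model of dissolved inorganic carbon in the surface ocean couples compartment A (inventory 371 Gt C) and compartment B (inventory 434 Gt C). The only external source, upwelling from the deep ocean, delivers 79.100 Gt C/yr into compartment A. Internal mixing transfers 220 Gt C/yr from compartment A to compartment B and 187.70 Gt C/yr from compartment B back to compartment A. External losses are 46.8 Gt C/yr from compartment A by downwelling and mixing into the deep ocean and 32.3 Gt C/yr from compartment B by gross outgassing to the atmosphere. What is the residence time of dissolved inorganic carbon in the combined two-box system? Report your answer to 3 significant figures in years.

10.2 yr

For the system as a whole, the A↔B exchange is internal and contributes nothing to the throughput; only the external sinks remove mass.
M_total = 371 + 434 = 805.00 Gt C.
ΣF_external_out = 46.8 + 32.3 = 79.100 Gt C/yr.
τ = M_total / ΣF_ext = 805.00 / 79.100 = 10.18 yr.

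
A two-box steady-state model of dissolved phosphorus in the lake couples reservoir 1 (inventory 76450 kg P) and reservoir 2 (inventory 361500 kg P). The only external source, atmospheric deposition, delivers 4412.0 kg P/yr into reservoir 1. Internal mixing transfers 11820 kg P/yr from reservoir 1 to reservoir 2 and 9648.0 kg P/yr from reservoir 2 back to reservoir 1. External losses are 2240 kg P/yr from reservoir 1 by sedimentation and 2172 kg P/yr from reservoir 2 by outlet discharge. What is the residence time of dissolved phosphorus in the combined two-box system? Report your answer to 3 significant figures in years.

99.3 yr

For the system as a whole, the A↔B exchange is internal and contributes nothing to the throughput; only the external sinks remove mass.
M_total = 76450 + 361500 = 437950 kg P.
ΣF_external_out = 2240 + 2172 = 4412.0 kg P/yr.
τ = M_total / ΣF_ext = 437950 / 4412.0 = 99.26 yr.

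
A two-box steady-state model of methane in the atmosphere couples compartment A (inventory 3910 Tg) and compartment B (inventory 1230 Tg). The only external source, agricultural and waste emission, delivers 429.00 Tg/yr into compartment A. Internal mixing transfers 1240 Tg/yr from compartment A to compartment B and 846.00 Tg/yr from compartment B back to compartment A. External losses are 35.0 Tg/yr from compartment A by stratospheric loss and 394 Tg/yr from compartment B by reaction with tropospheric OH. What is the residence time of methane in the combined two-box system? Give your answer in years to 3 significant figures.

Treat the two boxes together as one reservoir: the mixing fluxes between them are internal recycling, so τ = ΣM / Σ(external losses).
M_total = 3910 + 1230 = 5140.0 Tg.
ΣF_external_out = 35.0 + 394 = 429.00 Tg/yr.
τ = M_total / ΣF_ext = 5140.0 / 429.00 = 11.98 yr.

12.0 yr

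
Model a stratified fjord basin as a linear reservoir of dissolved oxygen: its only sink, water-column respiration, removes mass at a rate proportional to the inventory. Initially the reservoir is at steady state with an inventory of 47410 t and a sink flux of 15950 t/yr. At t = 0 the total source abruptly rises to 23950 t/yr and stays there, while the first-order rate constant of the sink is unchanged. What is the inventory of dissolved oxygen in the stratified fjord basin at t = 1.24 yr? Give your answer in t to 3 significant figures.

55500 t

Residence time τ = M₀/F₀ = 2.972 yr. The eventual steady state is M_∞ = M₀·(F₁/F₀) = 47410 × 23950/15950 = 71189 t.
The anomaly ΔM(t) = M(t) − M_∞ decays as ΔM₀·e^(−t/τ) with ΔM₀ = 47410 − 71189 = −23780 t.
At t = 1.24 yr, e^(−t/τ) = e^(−0.4172) = 0.6589, so ΔM = −15670 t and M = 71189 − 15670 = 55521 t.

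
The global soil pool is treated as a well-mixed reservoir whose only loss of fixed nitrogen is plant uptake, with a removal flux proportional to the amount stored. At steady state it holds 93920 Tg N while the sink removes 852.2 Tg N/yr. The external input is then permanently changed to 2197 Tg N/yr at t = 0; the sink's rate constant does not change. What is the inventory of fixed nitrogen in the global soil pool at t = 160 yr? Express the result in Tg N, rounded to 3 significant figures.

The sink rate constant is k = F₀/M₀ = 852.2/93920 = 0.009074 yr⁻¹.
Solving dM/dt = F₁ − kM with M(0) = M₀ gives M(t) = F₁/k + (M₀ − F₁/k)·e^(−kt).
F₁/k = 2197/0.009074 = 242130 Tg N; kt = 0.009074 × 160 = 1.452, e^(−kt) = 0.2342.
M(160) = 242130 + (93920 − 242130) × 0.2342 = 242130 − 34700 = 207430 Tg N.

207000 Tg N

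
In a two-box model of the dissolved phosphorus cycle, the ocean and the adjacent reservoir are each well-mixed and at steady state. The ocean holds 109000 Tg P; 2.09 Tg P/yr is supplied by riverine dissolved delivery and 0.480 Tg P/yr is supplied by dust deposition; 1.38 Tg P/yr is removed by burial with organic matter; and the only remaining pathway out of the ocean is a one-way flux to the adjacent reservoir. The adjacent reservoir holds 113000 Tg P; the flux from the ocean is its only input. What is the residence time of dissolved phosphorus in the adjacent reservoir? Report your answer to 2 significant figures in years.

Balance the ocean: ΣF_in = 2.09 + 0.480 = 2.5700 Tg P/yr.
Flux to the adjacent reservoir = ΣF_in − (1.38) = 1.1900 Tg P/yr.
At steady state the output of the adjacent reservoir equals its input, 1.1900 Tg P/yr.
τ = M / F = 113000 / 1.1900 = 94960 yr.

95000 yr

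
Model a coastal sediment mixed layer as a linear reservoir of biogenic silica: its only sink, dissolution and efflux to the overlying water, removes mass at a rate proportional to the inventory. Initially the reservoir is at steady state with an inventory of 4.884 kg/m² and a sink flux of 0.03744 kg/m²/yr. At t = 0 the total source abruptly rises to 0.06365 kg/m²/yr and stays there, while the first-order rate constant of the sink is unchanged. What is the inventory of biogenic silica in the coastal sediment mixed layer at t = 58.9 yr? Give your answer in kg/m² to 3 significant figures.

6.13 kg/m²

Residence time τ = M₀/F₀ = 130.4 yr. The eventual steady state is M_∞ = M₀·(F₁/F₀) = 4.884 × 0.06365/0.03744 = 8.3031 kg/m².
The anomaly ΔM(t) = M(t) − M_∞ decays as ΔM₀·e^(−t/τ) with ΔM₀ = 4.884 − 8.3031 = −3.419 kg/m².
At t = 58.9 yr, e^(−t/τ) = e^(−0.4515) = 0.6367, so ΔM = −2.177 kg/m² and M = 8.3031 − 2.177 = 6.1263 kg/m².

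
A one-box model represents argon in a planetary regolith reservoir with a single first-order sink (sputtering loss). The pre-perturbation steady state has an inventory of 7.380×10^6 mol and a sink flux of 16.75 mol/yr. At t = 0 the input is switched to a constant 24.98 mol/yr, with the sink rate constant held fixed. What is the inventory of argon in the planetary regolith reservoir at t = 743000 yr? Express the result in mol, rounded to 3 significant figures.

Residence time τ = M₀/F₀ = 440600 yr. The eventual steady state is M_∞ = M₀·(F₁/F₀) = 7.380×10^6 × 24.98/16.75 = 1.1006×10^7 mol.
The anomaly ΔM(t) = M(t) − M_∞ decays as ΔM₀·e^(−t/τ) with ΔM₀ = 7.380×10^6 − 1.1006×10^7 = −3.626×10^6 mol.
At t = 743000 yr, e^(−t/τ) = e^(−1.686) = 0.1852, so ΔM = −671500 mol and M = 1.1006×10^7 − 671500 = 1.0335×10^7 mol.

1.03×10^7 mol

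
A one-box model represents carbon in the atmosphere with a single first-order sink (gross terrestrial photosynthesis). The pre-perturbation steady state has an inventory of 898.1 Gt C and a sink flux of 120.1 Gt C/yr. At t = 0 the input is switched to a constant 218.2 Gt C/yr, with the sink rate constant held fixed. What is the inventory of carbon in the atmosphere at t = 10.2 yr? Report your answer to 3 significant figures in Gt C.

The sink rate constant is k = F₀/M₀ = 120.1/898.1 = 0.1337 yr⁻¹.
Solving dM/dt = F₁ − kM with M(0) = M₀ gives M(t) = F₁/k + (M₀ − F₁/k)·e^(−kt).
F₁/k = 218.2/0.1337 = 1631.7 Gt C; kt = 0.1337 × 10.2 = 1.364, e^(−kt) = 0.2556.
M(10.2) = 1631.7 + (898.1 − 1631.7) × 0.2556 = 1631.7 − 187.5 = 1444.2 Gt C.

1440 Gt C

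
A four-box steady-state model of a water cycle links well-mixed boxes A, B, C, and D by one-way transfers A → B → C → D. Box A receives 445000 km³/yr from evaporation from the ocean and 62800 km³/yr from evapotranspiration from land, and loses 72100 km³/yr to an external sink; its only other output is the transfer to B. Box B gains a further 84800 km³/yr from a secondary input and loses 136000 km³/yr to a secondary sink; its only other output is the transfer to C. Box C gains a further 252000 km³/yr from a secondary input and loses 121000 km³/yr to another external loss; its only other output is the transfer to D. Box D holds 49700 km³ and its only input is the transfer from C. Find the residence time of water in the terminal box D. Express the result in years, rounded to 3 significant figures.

Box A: F(A→B) = (445000 + 62800) − 72100 = 435700 km³/yr.
Box B: F(B→C) = (435700 + 84800) − 136000 = 384500 km³/yr.
Box C: F(C→D) = (384500 + 252000) − 121000 = 515500 km³/yr.
Box D throughput = its input = 515500 km³/yr; τ = 49700 / 515500 = 0.09641 yr.

0.0964 yr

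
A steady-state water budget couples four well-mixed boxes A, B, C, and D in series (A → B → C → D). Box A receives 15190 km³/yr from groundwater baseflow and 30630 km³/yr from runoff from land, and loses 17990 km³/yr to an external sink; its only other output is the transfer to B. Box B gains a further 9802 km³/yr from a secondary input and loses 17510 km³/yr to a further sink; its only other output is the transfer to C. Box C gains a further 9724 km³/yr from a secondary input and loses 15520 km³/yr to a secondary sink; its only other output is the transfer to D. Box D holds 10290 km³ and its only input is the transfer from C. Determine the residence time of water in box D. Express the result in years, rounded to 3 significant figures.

Box A: F(A→B) = (15190 + 30630) − 17990 = 27830 km³/yr.
Box B: F(B→C) = (27830 + 9802) − 17510 = 20122 km³/yr.
Box C: F(C→D) = (20122 + 9724) − 15520 = 14326 km³/yr.
Box D throughput = its input = 14326 km³/yr; τ = 10290 / 14326 = 0.7183 yr.

0.718 yr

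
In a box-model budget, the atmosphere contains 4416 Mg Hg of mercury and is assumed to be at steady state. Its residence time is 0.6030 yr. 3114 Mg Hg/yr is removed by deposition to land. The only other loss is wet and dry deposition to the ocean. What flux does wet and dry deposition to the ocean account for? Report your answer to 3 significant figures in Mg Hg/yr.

Total removal F = M/τ = 4416 / 0.6030 = 7323 Mg Hg/yr.
Wet and dry deposition to the ocean = F − (3114) = 7323 − 3114 = 4209 Mg Hg/yr.

4210 Mg Hg/yr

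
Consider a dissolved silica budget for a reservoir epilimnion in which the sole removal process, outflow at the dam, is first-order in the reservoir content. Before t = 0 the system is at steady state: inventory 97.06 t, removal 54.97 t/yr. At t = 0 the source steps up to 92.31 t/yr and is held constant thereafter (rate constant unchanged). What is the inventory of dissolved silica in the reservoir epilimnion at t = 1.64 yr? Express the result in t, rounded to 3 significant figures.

The sink rate constant is k = F₀/M₀ = 54.97/97.06 = 0.5664 yr⁻¹.
Solving dM/dt = F₁ − kM with M(0) = M₀ gives M(t) = F₁/k + (M₀ − F₁/k)·e^(−kt).
F₁/k = 92.31/0.5664 = 162.99 t; kt = 0.5664 × 1.64 = 0.9288, e^(−kt) = 0.3950.
M(1.64) = 162.99 + (97.06 − 162.99) × 0.3950 = 162.99 − 26.04 = 136.95 t.

137 t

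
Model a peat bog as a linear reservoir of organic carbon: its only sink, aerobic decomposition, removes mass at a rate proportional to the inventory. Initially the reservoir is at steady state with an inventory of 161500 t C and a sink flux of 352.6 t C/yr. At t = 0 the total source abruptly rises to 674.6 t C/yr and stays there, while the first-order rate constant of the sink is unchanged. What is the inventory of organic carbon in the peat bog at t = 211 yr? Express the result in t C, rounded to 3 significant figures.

τ = M₀/F₀ = 161500/352.6 = 458.0 yr; rate constant k = 1/τ.
New steady state M_∞ = F₁/k = F₁·τ = 674.6 × 458.0 = 308980 t C.
M(t) = M_∞ + (M₀ − M_∞)·e^(−t/τ); t/τ = 211/458.0 = 0.4607, so e^(−t/τ) = 0.6309.
M(t) = 308980 − 147500 × 0.6309 = 215940 t C.

216000 t C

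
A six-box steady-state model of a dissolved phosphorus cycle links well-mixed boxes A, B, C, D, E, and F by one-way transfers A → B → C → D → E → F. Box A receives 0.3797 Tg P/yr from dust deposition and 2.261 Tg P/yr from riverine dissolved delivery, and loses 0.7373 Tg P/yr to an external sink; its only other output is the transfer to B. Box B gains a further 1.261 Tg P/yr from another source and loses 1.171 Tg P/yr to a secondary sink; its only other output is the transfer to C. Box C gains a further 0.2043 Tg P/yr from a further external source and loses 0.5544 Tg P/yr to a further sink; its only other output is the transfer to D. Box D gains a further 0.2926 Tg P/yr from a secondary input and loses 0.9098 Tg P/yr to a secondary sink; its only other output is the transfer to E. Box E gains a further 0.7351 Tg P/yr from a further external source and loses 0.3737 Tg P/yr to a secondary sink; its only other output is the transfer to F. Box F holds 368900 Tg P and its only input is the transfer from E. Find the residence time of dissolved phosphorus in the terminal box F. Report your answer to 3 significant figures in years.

Box A: F(A→B) = (0.3797 + 2.261) − 0.7373 = 1.9034 Tg P/yr.
Box B: F(B→C) = (1.9034 + 1.261) − 1.171 = 1.9934 Tg P/yr.
Box C: F(C→D) = (1.9934 + 0.2043) − 0.5544 = 1.6433 Tg P/yr.
Box D: F(D→E) = (1.6433 + 0.2926) − 0.9098 = 1.0261 Tg P/yr.
Box E: F(E→F) = (1.0261 + 0.7351) − 0.3737 = 1.3875 Tg P/yr.
Box F throughput = its input = 1.3875 Tg P/yr; τ = 368900 / 1.3875 = 265900 yr.

266000 yr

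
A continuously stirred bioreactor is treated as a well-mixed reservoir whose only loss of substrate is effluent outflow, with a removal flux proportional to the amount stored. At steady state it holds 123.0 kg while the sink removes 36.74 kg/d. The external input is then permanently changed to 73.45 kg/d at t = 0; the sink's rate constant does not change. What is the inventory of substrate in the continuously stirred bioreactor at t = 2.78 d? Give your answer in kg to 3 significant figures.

192 kg

The sink rate constant is k = F₀/M₀ = 36.74/123.0 = 0.2987 d⁻¹.
Solving dM/dt = F₁ − kM with M(0) = M₀ gives M(t) = F₁/k + (M₀ − F₁/k)·e^(−kt).
F₁/k = 73.45/0.2987 = 245.90 kg; kt = 0.2987 × 2.78 = 0.8304, e^(−kt) = 0.4359.
M(2.78) = 245.90 + (123.0 − 245.90) × 0.4359 = 245.90 − 53.57 = 192.33 kg.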